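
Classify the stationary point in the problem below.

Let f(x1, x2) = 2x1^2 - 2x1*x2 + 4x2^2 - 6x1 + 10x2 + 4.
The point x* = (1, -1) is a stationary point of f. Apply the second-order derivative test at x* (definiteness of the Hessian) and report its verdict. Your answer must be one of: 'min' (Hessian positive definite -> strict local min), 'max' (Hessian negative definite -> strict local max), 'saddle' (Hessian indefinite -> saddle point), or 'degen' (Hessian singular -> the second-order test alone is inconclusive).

Compute the Hessian H = grad^2 f:
  H = [[4, -2], [-2, 8]]
Verify stationarity: grad f(x*) = H x* + g = (0, 0).
Eigenvalues of H: 3.1716, 8.8284.
Both eigenvalues > 0, so H is positive definite -> x* is a strict local min.

min


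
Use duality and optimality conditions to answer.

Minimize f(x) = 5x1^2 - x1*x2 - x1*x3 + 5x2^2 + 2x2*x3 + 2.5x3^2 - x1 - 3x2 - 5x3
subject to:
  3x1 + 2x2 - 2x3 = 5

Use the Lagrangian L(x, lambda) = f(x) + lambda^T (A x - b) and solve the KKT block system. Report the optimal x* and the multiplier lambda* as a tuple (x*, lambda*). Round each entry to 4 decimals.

Form the Lagrangian:
  L(x, lambda) = (1/2) x^T Q x + c^T x + lambda^T (A x - b)
Stationarity (grad_x L = 0): Q x + c + A^T lambda = 0.
Primal feasibility: A x = b.

This gives the KKT block system:
  [ Q   A^T ] [ x     ]   [-c ]
  [ A    0  ] [ lambda ] = [ b ]

Solving the linear system:
  x*      = (0.9235, 0.929, -0.1858)
  lambda* = (-2.4973)
  f(x*)   = 4.8525

x* = (0.9235, 0.929, -0.1858), lambda* = (-2.4973)


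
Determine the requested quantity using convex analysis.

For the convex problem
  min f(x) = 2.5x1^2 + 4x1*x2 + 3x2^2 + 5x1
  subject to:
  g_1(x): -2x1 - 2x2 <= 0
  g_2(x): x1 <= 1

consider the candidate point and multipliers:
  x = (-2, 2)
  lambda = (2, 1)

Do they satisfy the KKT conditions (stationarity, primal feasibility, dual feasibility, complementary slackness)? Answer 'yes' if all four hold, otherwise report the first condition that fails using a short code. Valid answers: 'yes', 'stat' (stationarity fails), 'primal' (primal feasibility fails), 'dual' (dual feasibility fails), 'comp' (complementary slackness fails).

Gradient of f: grad f(x) = Q x + c = (3, 4)
Constraint values g_i(x) = a_i^T x - b_i:
  g_1((-2, 2)) = 0
  g_2((-2, 2)) = -3
Stationarity residual: grad f(x) + sum_i lambda_i a_i = (0, 0)
  -> stationarity OK
Primal feasibility (all g_i <= 0): OK
Dual feasibility (all lambda_i >= 0): OK
Complementary slackness (lambda_i * g_i(x) = 0 for all i): FAILS

Verdict: the first failing condition is complementary_slackness -> comp.

comp


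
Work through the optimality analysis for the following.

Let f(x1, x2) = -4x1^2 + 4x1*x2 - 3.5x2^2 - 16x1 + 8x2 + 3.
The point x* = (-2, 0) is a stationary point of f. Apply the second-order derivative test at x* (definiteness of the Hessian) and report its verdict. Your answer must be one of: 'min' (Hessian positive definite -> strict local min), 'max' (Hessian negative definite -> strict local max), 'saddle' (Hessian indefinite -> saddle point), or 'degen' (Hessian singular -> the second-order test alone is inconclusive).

Compute the Hessian H = grad^2 f:
  H = [[-8, 4], [4, -7]]
Verify stationarity: grad f(x*) = H x* + g = (0, 0).
Eigenvalues of H: -11.5311, -3.4689.
Both eigenvalues < 0, so H is negative definite -> x* is a strict local max.

max


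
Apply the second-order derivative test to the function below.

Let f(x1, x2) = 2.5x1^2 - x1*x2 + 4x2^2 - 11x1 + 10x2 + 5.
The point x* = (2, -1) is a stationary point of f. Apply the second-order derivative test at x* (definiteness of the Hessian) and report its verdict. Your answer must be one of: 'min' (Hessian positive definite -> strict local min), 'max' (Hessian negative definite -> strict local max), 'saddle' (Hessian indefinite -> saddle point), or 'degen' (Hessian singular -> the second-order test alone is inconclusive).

Compute the Hessian H = grad^2 f:
  H = [[5, -1], [-1, 8]]
Verify stationarity: grad f(x*) = H x* + g = (0, 0).
Eigenvalues of H: 4.6972, 8.3028.
Both eigenvalues > 0, so H is positive definite -> x* is a strict local min.

min


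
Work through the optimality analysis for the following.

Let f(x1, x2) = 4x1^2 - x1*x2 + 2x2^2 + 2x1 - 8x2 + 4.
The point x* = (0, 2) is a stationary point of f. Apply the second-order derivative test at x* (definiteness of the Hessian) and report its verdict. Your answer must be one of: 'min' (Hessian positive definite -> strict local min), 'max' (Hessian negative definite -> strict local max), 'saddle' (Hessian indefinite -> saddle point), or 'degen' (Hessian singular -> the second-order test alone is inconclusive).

Compute the Hessian H = grad^2 f:
  H = [[8, -1], [-1, 4]]
Verify stationarity: grad f(x*) = H x* + g = (0, 0).
Eigenvalues of H: 3.7639, 8.2361.
Both eigenvalues > 0, so H is positive definite -> x* is a strict local min.

min


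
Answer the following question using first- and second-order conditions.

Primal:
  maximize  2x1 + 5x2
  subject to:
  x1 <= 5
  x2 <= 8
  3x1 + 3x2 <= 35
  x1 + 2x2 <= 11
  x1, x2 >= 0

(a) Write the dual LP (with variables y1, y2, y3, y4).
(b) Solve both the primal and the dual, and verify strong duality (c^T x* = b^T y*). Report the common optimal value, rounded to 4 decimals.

The standard primal-dual pair for 'max c^T x s.t. A x <= b, x >= 0' is:
  Dual:  min b^T y  s.t.  A^T y >= c,  y >= 0.

So the dual LP is:
  minimize  5y1 + 8y2 + 35y3 + 11y4
  subject to:
    y1 + 3y3 + y4 >= 2
    y2 + 3y3 + 2y4 >= 5
    y1, y2, y3, y4 >= 0

Solving the primal: x* = (0, 5.5).
  primal value c^T x* = 27.5.
Solving the dual: y* = (0, 0, 0, 2.5).
  dual value b^T y* = 27.5.
Strong duality: c^T x* = b^T y*. Confirmed.

27.5


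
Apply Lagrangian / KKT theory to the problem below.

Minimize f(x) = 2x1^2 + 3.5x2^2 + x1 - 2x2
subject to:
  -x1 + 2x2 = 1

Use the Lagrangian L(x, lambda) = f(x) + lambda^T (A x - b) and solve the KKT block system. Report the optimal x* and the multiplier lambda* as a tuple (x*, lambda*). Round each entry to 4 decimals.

Form the Lagrangian:
  L(x, lambda) = (1/2) x^T Q x + c^T x + lambda^T (A x - b)
Stationarity (grad_x L = 0): Q x + c + A^T lambda = 0.
Primal feasibility: A x = b.

This gives the KKT block system:
  [ Q   A^T ] [ x     ]   [-c ]
  [ A    0  ] [ lambda ] = [ b ]

Solving the linear system:
  x*      = (-0.3043, 0.3478)
  lambda* = (-0.2174)
  f(x*)   = -0.3913

x* = (-0.3043, 0.3478), lambda* = (-0.2174)


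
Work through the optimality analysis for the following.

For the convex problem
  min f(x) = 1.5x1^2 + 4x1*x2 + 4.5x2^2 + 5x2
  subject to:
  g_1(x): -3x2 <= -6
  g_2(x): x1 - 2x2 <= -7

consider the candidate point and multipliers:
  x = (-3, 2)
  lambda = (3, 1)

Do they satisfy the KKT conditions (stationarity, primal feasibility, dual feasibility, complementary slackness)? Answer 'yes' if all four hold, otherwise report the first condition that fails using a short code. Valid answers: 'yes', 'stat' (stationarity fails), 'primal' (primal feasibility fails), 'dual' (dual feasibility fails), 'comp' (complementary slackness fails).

Gradient of f: grad f(x) = Q x + c = (-1, 11)
Constraint values g_i(x) = a_i^T x - b_i:
  g_1((-3, 2)) = 0
  g_2((-3, 2)) = 0
Stationarity residual: grad f(x) + sum_i lambda_i a_i = (0, 0)
  -> stationarity OK
Primal feasibility (all g_i <= 0): OK
Dual feasibility (all lambda_i >= 0): OK
Complementary slackness (lambda_i * g_i(x) = 0 for all i): OK

Verdict: yes, KKT holds.

yes


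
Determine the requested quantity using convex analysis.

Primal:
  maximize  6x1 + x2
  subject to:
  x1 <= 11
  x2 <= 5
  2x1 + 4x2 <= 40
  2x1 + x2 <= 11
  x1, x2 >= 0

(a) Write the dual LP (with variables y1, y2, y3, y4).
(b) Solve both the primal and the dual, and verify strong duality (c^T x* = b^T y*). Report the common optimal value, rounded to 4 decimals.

The standard primal-dual pair for 'max c^T x s.t. A x <= b, x >= 0' is:
  Dual:  min b^T y  s.t.  A^T y >= c,  y >= 0.

So the dual LP is:
  minimize  11y1 + 5y2 + 40y3 + 11y4
  subject to:
    y1 + 2y3 + 2y4 >= 6
    y2 + 4y3 + y4 >= 1
    y1, y2, y3, y4 >= 0

Solving the primal: x* = (5.5, 0).
  primal value c^T x* = 33.
Solving the dual: y* = (0, 0, 0, 3).
  dual value b^T y* = 33.
Strong duality: c^T x* = b^T y*. Confirmed.

33


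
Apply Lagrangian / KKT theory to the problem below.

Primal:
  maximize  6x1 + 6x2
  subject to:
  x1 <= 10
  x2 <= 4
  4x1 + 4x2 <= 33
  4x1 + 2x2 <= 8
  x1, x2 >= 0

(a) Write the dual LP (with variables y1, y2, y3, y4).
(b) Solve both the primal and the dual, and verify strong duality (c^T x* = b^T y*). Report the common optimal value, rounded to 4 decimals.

The standard primal-dual pair for 'max c^T x s.t. A x <= b, x >= 0' is:
  Dual:  min b^T y  s.t.  A^T y >= c,  y >= 0.

So the dual LP is:
  minimize  10y1 + 4y2 + 33y3 + 8y4
  subject to:
    y1 + 4y3 + 4y4 >= 6
    y2 + 4y3 + 2y4 >= 6
    y1, y2, y3, y4 >= 0

Solving the primal: x* = (0, 4).
  primal value c^T x* = 24.
Solving the dual: y* = (0, 3, 0, 1.5).
  dual value b^T y* = 24.
Strong duality: c^T x* = b^T y*. Confirmed.

24


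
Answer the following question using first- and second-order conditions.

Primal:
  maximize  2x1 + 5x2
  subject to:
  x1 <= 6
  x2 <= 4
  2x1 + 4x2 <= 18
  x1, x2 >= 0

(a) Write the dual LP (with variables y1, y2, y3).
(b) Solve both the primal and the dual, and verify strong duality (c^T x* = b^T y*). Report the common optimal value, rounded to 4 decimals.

The standard primal-dual pair for 'max c^T x s.t. A x <= b, x >= 0' is:
  Dual:  min b^T y  s.t.  A^T y >= c,  y >= 0.

So the dual LP is:
  minimize  6y1 + 4y2 + 18y3
  subject to:
    y1 + 2y3 >= 2
    y2 + 4y3 >= 5
    y1, y2, y3 >= 0

Solving the primal: x* = (1, 4).
  primal value c^T x* = 22.
Solving the dual: y* = (0, 1, 1).
  dual value b^T y* = 22.
Strong duality: c^T x* = b^T y*. Confirmed.

22


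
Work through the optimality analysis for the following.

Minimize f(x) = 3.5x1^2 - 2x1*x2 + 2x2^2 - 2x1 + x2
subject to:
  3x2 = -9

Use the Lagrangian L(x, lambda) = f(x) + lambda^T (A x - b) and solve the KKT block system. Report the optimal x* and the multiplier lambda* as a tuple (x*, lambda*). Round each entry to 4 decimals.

Form the Lagrangian:
  L(x, lambda) = (1/2) x^T Q x + c^T x + lambda^T (A x - b)
Stationarity (grad_x L = 0): Q x + c + A^T lambda = 0.
Primal feasibility: A x = b.

This gives the KKT block system:
  [ Q   A^T ] [ x     ]   [-c ]
  [ A    0  ] [ lambda ] = [ b ]

Solving the linear system:
  x*      = (-0.5714, -3)
  lambda* = (3.2857)
  f(x*)   = 13.8571

x* = (-0.5714, -3), lambda* = (3.2857)


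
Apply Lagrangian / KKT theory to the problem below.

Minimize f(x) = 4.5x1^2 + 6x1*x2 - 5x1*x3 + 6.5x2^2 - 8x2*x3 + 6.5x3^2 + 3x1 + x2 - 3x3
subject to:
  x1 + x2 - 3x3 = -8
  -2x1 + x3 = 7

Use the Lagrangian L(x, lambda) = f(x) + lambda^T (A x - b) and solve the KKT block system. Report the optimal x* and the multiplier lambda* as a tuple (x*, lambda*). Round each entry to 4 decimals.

Form the Lagrangian:
  L(x, lambda) = (1/2) x^T Q x + c^T x + lambda^T (A x - b)
Stationarity (grad_x L = 0): Q x + c + A^T lambda = 0.
Primal feasibility: A x = b.

This gives the KKT block system:
  [ Q   A^T ] [ x     ]   [-c ]
  [ A    0  ] [ lambda ] = [ b ]

Solving the linear system:
  x*      = (-2.1955, 2.0226, 2.609)
  lambda* = (6.7519, -5.4586)
  f(x*)   = 39.9173

x* = (-2.1955, 2.0226, 2.609), lambda* = (6.7519, -5.4586)


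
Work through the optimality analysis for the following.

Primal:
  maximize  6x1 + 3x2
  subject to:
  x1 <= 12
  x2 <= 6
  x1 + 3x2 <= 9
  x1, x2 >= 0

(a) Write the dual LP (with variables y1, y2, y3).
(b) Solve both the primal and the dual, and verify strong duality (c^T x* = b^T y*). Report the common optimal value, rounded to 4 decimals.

The standard primal-dual pair for 'max c^T x s.t. A x <= b, x >= 0' is:
  Dual:  min b^T y  s.t.  A^T y >= c,  y >= 0.

So the dual LP is:
  minimize  12y1 + 6y2 + 9y3
  subject to:
    y1 + y3 >= 6
    y2 + 3y3 >= 3
    y1, y2, y3 >= 0

Solving the primal: x* = (9, 0).
  primal value c^T x* = 54.
Solving the dual: y* = (0, 0, 6).
  dual value b^T y* = 54.
Strong duality: c^T x* = b^T y*. Confirmed.

54


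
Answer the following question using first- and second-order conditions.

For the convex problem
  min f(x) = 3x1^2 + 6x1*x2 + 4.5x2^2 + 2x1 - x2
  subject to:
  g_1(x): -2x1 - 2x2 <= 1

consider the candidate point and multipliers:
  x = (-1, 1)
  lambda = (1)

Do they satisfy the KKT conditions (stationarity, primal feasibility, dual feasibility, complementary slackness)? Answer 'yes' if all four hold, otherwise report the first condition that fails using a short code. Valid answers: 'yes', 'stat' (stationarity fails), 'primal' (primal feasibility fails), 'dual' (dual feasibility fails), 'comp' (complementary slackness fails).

Gradient of f: grad f(x) = Q x + c = (2, 2)
Constraint values g_i(x) = a_i^T x - b_i:
  g_1((-1, 1)) = -1
Stationarity residual: grad f(x) + sum_i lambda_i a_i = (0, 0)
  -> stationarity OK
Primal feasibility (all g_i <= 0): OK
Dual feasibility (all lambda_i >= 0): OK
Complementary slackness (lambda_i * g_i(x) = 0 for all i): FAILS

Verdict: the first failing condition is complementary_slackness -> comp.

comp


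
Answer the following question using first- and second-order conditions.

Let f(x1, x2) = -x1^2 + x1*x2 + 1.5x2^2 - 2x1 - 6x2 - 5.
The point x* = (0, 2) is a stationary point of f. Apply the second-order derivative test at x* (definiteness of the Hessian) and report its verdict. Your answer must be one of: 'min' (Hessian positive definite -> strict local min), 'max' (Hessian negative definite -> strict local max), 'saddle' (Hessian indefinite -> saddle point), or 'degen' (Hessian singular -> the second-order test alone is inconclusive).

Compute the Hessian H = grad^2 f:
  H = [[-2, 1], [1, 3]]
Verify stationarity: grad f(x*) = H x* + g = (0, 0).
Eigenvalues of H: -2.1926, 3.1926.
Eigenvalues have mixed signs, so H is indefinite -> x* is a saddle point.

saddle


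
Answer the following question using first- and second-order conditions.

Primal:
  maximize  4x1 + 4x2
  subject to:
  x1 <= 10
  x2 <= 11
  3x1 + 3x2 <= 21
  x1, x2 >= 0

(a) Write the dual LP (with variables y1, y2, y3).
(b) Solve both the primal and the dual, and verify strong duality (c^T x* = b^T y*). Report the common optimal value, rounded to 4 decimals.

The standard primal-dual pair for 'max c^T x s.t. A x <= b, x >= 0' is:
  Dual:  min b^T y  s.t.  A^T y >= c,  y >= 0.

So the dual LP is:
  minimize  10y1 + 11y2 + 21y3
  subject to:
    y1 + 3y3 >= 4
    y2 + 3y3 >= 4
    y1, y2, y3 >= 0

Solving the primal: x* = (7, 0).
  primal value c^T x* = 28.
Solving the dual: y* = (0, 0, 1.3333).
  dual value b^T y* = 28.
Strong duality: c^T x* = b^T y*. Confirmed.

28


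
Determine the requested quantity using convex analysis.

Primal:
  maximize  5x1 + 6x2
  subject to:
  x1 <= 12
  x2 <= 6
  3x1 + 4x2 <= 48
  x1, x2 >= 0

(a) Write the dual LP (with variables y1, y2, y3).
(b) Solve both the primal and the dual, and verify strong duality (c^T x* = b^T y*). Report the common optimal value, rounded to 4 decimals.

The standard primal-dual pair for 'max c^T x s.t. A x <= b, x >= 0' is:
  Dual:  min b^T y  s.t.  A^T y >= c,  y >= 0.

So the dual LP is:
  minimize  12y1 + 6y2 + 48y3
  subject to:
    y1 + 3y3 >= 5
    y2 + 4y3 >= 6
    y1, y2, y3 >= 0

Solving the primal: x* = (12, 3).
  primal value c^T x* = 78.
Solving the dual: y* = (0.5, 0, 1.5).
  dual value b^T y* = 78.
Strong duality: c^T x* = b^T y*. Confirmed.

78


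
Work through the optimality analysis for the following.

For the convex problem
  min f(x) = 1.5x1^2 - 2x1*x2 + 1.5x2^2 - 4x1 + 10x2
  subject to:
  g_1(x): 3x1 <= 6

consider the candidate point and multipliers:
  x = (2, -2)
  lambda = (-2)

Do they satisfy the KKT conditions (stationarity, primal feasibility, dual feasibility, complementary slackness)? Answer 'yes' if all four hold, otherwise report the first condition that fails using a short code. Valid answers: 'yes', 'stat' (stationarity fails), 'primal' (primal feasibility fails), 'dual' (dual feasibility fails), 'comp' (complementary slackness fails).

Gradient of f: grad f(x) = Q x + c = (6, 0)
Constraint values g_i(x) = a_i^T x - b_i:
  g_1((2, -2)) = 0
Stationarity residual: grad f(x) + sum_i lambda_i a_i = (0, 0)
  -> stationarity OK
Primal feasibility (all g_i <= 0): OK
Dual feasibility (all lambda_i >= 0): FAILS
Complementary slackness (lambda_i * g_i(x) = 0 for all i): OK

Verdict: the first failing condition is dual_feasibility -> dual.

dual


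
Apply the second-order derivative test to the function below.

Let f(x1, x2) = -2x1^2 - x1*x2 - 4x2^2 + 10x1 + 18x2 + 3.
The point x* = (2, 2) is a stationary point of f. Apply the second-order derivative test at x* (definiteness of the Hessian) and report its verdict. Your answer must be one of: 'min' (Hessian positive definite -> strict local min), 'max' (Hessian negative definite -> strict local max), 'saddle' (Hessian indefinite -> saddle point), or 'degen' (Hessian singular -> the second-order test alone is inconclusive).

Compute the Hessian H = grad^2 f:
  H = [[-4, -1], [-1, -8]]
Verify stationarity: grad f(x*) = H x* + g = (0, 0).
Eigenvalues of H: -8.2361, -3.7639.
Both eigenvalues < 0, so H is negative definite -> x* is a strict local max.

max


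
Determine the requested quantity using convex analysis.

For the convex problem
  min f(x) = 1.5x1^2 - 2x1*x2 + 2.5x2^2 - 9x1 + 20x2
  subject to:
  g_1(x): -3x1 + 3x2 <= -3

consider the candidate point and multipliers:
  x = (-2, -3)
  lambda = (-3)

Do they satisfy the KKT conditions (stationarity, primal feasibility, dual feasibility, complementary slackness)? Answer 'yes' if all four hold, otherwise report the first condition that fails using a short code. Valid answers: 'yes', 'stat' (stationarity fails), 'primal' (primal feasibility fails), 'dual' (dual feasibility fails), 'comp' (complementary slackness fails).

Gradient of f: grad f(x) = Q x + c = (-9, 9)
Constraint values g_i(x) = a_i^T x - b_i:
  g_1((-2, -3)) = 0
Stationarity residual: grad f(x) + sum_i lambda_i a_i = (0, 0)
  -> stationarity OK
Primal feasibility (all g_i <= 0): OK
Dual feasibility (all lambda_i >= 0): FAILS
Complementary slackness (lambda_i * g_i(x) = 0 for all i): OK

Verdict: the first failing condition is dual_feasibility -> dual.

dual


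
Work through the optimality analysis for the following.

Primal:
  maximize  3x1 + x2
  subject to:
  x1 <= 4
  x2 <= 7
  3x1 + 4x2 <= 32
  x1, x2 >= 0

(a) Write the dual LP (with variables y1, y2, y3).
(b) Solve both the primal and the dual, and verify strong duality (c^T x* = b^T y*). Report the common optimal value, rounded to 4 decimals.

The standard primal-dual pair for 'max c^T x s.t. A x <= b, x >= 0' is:
  Dual:  min b^T y  s.t.  A^T y >= c,  y >= 0.

So the dual LP is:
  minimize  4y1 + 7y2 + 32y3
  subject to:
    y1 + 3y3 >= 3
    y2 + 4y3 >= 1
    y1, y2, y3 >= 0

Solving the primal: x* = (4, 5).
  primal value c^T x* = 17.
Solving the dual: y* = (2.25, 0, 0.25).
  dual value b^T y* = 17.
Strong duality: c^T x* = b^T y*. Confirmed.

17


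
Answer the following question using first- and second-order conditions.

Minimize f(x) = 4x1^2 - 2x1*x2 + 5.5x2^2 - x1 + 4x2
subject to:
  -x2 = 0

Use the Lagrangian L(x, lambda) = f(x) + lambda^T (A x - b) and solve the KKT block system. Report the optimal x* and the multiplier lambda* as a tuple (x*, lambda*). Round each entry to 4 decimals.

Form the Lagrangian:
  L(x, lambda) = (1/2) x^T Q x + c^T x + lambda^T (A x - b)
Stationarity (grad_x L = 0): Q x + c + A^T lambda = 0.
Primal feasibility: A x = b.

This gives the KKT block system:
  [ Q   A^T ] [ x     ]   [-c ]
  [ A    0  ] [ lambda ] = [ b ]

Solving the linear system:
  x*      = (0.125, 0)
  lambda* = (3.75)
  f(x*)   = -0.0625

x* = (0.125, 0), lambda* = (3.75)


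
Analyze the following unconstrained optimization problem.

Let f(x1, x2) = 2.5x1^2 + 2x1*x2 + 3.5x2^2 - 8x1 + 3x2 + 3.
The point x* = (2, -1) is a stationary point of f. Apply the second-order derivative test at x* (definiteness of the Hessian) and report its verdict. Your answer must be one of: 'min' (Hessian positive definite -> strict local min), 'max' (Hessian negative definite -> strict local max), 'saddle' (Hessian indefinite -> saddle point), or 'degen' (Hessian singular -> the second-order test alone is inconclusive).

Compute the Hessian H = grad^2 f:
  H = [[5, 2], [2, 7]]
Verify stationarity: grad f(x*) = H x* + g = (0, 0).
Eigenvalues of H: 3.7639, 8.2361.
Both eigenvalues > 0, so H is positive definite -> x* is a strict local min.

min


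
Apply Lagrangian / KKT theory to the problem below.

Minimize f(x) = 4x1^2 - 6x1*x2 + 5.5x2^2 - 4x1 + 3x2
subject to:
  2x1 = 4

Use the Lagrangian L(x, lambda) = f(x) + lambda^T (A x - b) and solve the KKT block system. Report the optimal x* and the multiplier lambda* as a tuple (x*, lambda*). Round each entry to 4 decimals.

Form the Lagrangian:
  L(x, lambda) = (1/2) x^T Q x + c^T x + lambda^T (A x - b)
Stationarity (grad_x L = 0): Q x + c + A^T lambda = 0.
Primal feasibility: A x = b.

This gives the KKT block system:
  [ Q   A^T ] [ x     ]   [-c ]
  [ A    0  ] [ lambda ] = [ b ]

Solving the linear system:
  x*      = (2, 0.8182)
  lambda* = (-3.5455)
  f(x*)   = 4.3182

x* = (2, 0.8182), lambda* = (-3.5455)


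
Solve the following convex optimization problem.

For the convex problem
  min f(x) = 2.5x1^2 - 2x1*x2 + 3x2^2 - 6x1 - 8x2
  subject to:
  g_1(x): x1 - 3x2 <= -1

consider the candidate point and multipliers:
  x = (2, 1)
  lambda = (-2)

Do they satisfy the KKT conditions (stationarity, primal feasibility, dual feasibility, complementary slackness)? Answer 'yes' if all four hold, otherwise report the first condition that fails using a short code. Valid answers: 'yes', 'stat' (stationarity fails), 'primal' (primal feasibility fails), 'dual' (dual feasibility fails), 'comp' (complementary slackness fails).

Gradient of f: grad f(x) = Q x + c = (2, -6)
Constraint values g_i(x) = a_i^T x - b_i:
  g_1((2, 1)) = 0
Stationarity residual: grad f(x) + sum_i lambda_i a_i = (0, 0)
  -> stationarity OK
Primal feasibility (all g_i <= 0): OK
Dual feasibility (all lambda_i >= 0): FAILS
Complementary slackness (lambda_i * g_i(x) = 0 for all i): OK

Verdict: the first failing condition is dual_feasibility -> dual.

dual


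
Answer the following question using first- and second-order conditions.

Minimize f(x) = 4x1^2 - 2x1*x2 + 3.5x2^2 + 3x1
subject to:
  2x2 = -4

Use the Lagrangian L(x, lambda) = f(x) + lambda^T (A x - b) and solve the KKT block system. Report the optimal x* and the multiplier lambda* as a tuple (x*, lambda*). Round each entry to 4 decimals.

Form the Lagrangian:
  L(x, lambda) = (1/2) x^T Q x + c^T x + lambda^T (A x - b)
Stationarity (grad_x L = 0): Q x + c + A^T lambda = 0.
Primal feasibility: A x = b.

This gives the KKT block system:
  [ Q   A^T ] [ x     ]   [-c ]
  [ A    0  ] [ lambda ] = [ b ]

Solving the linear system:
  x*      = (-0.875, -2)
  lambda* = (6.125)
  f(x*)   = 10.9375

x* = (-0.875, -2), lambda* = (6.125)


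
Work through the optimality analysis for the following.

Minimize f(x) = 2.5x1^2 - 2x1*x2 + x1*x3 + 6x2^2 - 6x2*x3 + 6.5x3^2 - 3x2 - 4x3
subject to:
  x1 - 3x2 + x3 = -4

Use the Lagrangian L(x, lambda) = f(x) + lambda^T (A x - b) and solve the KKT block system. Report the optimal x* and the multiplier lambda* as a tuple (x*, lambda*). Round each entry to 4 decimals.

Form the Lagrangian:
  L(x, lambda) = (1/2) x^T Q x + c^T x + lambda^T (A x - b)
Stationarity (grad_x L = 0): Q x + c + A^T lambda = 0.
Primal feasibility: A x = b.

This gives the KKT block system:
  [ Q   A^T ] [ x     ]   [-c ]
  [ A    0  ] [ lambda ] = [ b ]

Solving the linear system:
  x*      = (-0.2845, 1.4828, 0.7328)
  lambda* = (3.6552)
  f(x*)   = 3.6207

x* = (-0.2845, 1.4828, 0.7328), lambda* = (3.6552)


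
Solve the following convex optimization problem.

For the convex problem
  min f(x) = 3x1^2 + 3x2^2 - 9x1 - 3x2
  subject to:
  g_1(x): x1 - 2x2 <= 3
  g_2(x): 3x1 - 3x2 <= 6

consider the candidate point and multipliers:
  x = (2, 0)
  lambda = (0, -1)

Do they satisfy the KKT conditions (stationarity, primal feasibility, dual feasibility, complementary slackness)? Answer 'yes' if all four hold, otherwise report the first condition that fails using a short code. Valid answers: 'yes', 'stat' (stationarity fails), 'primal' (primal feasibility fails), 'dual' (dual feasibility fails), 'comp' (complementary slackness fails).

Gradient of f: grad f(x) = Q x + c = (3, -3)
Constraint values g_i(x) = a_i^T x - b_i:
  g_1((2, 0)) = -1
  g_2((2, 0)) = 0
Stationarity residual: grad f(x) + sum_i lambda_i a_i = (0, 0)
  -> stationarity OK
Primal feasibility (all g_i <= 0): OK
Dual feasibility (all lambda_i >= 0): FAILS
Complementary slackness (lambda_i * g_i(x) = 0 for all i): OK

Verdict: the first failing condition is dual_feasibility -> dual.

dual


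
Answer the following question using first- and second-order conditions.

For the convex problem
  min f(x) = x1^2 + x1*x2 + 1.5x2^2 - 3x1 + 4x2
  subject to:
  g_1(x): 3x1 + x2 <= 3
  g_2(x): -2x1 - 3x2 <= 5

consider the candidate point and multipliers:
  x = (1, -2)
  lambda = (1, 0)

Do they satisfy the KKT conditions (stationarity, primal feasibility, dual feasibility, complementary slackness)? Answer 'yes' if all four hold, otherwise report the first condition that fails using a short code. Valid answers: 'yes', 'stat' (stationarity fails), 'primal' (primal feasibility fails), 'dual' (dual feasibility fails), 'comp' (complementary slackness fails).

Gradient of f: grad f(x) = Q x + c = (-3, -1)
Constraint values g_i(x) = a_i^T x - b_i:
  g_1((1, -2)) = -2
  g_2((1, -2)) = -1
Stationarity residual: grad f(x) + sum_i lambda_i a_i = (0, 0)
  -> stationarity OK
Primal feasibility (all g_i <= 0): OK
Dual feasibility (all lambda_i >= 0): OK
Complementary slackness (lambda_i * g_i(x) = 0 for all i): FAILS

Verdict: the first failing condition is complementary_slackness -> comp.

comp


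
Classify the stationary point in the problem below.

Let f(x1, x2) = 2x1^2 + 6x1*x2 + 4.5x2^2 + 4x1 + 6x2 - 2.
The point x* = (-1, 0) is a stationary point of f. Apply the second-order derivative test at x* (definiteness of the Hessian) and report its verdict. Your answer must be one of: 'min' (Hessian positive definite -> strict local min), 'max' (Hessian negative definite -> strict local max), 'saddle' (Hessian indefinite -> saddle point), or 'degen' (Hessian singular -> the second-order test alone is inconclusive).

Compute the Hessian H = grad^2 f:
  H = [[4, 6], [6, 9]]
Verify stationarity: grad f(x*) = H x* + g = (0, 0).
Eigenvalues of H: 0, 13.
H has a zero eigenvalue (singular; positive semidefinite but not definite), so H is neither positive definite, negative definite, nor indefinite. The second-order test alone is inconclusive -> degen.
(Indeed, f is constant along the null direction of H through x*, so x* is not a strict local extremum.)

degen


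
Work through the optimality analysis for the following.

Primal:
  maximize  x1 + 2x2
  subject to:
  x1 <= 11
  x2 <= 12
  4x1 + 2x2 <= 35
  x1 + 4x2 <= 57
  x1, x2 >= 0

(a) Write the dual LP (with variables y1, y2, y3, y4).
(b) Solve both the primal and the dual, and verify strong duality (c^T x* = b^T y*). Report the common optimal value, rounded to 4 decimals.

The standard primal-dual pair for 'max c^T x s.t. A x <= b, x >= 0' is:
  Dual:  min b^T y  s.t.  A^T y >= c,  y >= 0.

So the dual LP is:
  minimize  11y1 + 12y2 + 35y3 + 57y4
  subject to:
    y1 + 4y3 + y4 >= 1
    y2 + 2y3 + 4y4 >= 2
    y1, y2, y3, y4 >= 0

Solving the primal: x* = (2.75, 12).
  primal value c^T x* = 26.75.
Solving the dual: y* = (0, 1.5, 0.25, 0).
  dual value b^T y* = 26.75.
Strong duality: c^T x* = b^T y*. Confirmed.

26.75


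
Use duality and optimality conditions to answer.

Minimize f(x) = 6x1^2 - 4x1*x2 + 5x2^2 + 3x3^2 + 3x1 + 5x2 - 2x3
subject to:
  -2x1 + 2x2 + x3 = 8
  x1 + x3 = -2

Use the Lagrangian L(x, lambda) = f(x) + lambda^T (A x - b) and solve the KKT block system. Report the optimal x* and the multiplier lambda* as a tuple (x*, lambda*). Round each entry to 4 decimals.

Form the Lagrangian:
  L(x, lambda) = (1/2) x^T Q x + c^T x + lambda^T (A x - b)
Stationarity (grad_x L = 0): Q x + c + A^T lambda = 0.
Primal feasibility: A x = b.

This gives the KKT block system:
  [ Q   A^T ] [ x     ]   [-c ]
  [ A    0  ] [ lambda ] = [ b ]

Solving the linear system:
  x*      = (-2.7895, 0.8158, 0.7895)
  lambda* = (-12.1579, 9.4211)
  f(x*)   = 55.1184

x* = (-2.7895, 0.8158, 0.7895), lambda* = (-12.1579, 9.4211)


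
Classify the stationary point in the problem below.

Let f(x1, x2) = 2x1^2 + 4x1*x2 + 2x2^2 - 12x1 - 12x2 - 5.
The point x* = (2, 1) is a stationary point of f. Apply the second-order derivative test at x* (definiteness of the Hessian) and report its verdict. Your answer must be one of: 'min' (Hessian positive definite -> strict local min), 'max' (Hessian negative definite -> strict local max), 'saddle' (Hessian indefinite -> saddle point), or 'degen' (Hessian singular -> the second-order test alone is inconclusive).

Compute the Hessian H = grad^2 f:
  H = [[4, 4], [4, 4]]
Verify stationarity: grad f(x*) = H x* + g = (0, 0).
Eigenvalues of H: 0, 8.
H has a zero eigenvalue (singular; positive semidefinite but not definite), so H is neither positive definite, negative definite, nor indefinite. The second-order test alone is inconclusive -> degen.
(Indeed, f is constant along the null direction of H through x*, so x* is not a strict local extremum.)

degen


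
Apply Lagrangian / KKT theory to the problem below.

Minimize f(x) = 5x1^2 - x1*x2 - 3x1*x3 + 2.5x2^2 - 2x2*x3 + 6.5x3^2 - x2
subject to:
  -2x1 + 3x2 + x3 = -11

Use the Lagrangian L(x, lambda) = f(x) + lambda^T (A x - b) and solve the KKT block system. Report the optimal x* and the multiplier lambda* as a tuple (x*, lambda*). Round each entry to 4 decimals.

Form the Lagrangian:
  L(x, lambda) = (1/2) x^T Q x + c^T x + lambda^T (A x - b)
Stationarity (grad_x L = 0): Q x + c + A^T lambda = 0.
Primal feasibility: A x = b.

This gives the KKT block system:
  [ Q   A^T ] [ x     ]   [-c ]
  [ A    0  ] [ lambda ] = [ b ]

Solving the linear system:
  x*      = (0.4918, -3.0866, -0.7565)
  lambda* = (5.1373)
  f(x*)   = 29.7982

x* = (0.4918, -3.0866, -0.7565), lambda* = (5.1373)


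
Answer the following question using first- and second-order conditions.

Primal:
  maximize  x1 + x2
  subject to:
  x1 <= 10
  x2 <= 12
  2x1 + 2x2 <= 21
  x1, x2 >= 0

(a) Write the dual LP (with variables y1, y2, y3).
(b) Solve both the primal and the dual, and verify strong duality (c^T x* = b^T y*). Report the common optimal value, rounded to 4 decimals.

The standard primal-dual pair for 'max c^T x s.t. A x <= b, x >= 0' is:
  Dual:  min b^T y  s.t.  A^T y >= c,  y >= 0.

So the dual LP is:
  minimize  10y1 + 12y2 + 21y3
  subject to:
    y1 + 2y3 >= 1
    y2 + 2y3 >= 1
    y1, y2, y3 >= 0

Solving the primal: x* = (0, 10.5).
  primal value c^T x* = 10.5.
Solving the dual: y* = (0, 0, 0.5).
  dual value b^T y* = 10.5.
Strong duality: c^T x* = b^T y*. Confirmed.

10.5


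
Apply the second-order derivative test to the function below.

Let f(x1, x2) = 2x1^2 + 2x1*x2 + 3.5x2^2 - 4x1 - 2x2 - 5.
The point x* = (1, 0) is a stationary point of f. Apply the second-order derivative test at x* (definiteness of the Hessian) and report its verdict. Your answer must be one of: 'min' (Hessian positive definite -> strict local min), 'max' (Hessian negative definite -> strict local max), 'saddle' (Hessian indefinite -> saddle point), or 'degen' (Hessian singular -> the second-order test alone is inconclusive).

Compute the Hessian H = grad^2 f:
  H = [[4, 2], [2, 7]]
Verify stationarity: grad f(x*) = H x* + g = (0, 0).
Eigenvalues of H: 3, 8.
Both eigenvalues > 0, so H is positive definite -> x* is a strict local min.

min


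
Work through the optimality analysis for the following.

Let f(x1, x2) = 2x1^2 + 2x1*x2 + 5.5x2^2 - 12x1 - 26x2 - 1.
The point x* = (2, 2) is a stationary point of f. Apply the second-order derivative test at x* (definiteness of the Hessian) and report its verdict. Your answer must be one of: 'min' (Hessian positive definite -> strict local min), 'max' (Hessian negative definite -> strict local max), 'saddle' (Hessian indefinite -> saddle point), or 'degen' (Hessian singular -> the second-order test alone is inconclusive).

Compute the Hessian H = grad^2 f:
  H = [[4, 2], [2, 11]]
Verify stationarity: grad f(x*) = H x* + g = (0, 0).
Eigenvalues of H: 3.4689, 11.5311.
Both eigenvalues > 0, so H is positive definite -> x* is a strict local min.

min


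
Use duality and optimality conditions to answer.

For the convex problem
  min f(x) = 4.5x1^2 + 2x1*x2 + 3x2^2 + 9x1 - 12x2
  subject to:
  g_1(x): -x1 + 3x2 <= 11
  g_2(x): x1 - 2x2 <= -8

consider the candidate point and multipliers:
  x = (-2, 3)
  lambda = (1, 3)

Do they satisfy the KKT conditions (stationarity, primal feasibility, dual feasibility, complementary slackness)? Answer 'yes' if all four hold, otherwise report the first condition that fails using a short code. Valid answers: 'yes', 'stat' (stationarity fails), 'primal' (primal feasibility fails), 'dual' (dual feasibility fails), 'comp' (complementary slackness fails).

Gradient of f: grad f(x) = Q x + c = (-3, 2)
Constraint values g_i(x) = a_i^T x - b_i:
  g_1((-2, 3)) = 0
  g_2((-2, 3)) = 0
Stationarity residual: grad f(x) + sum_i lambda_i a_i = (-1, -1)
  -> stationarity FAILS
Primal feasibility (all g_i <= 0): OK
Dual feasibility (all lambda_i >= 0): OK
Complementary slackness (lambda_i * g_i(x) = 0 for all i): OK

Verdict: the first failing condition is stationarity -> stat.

stat


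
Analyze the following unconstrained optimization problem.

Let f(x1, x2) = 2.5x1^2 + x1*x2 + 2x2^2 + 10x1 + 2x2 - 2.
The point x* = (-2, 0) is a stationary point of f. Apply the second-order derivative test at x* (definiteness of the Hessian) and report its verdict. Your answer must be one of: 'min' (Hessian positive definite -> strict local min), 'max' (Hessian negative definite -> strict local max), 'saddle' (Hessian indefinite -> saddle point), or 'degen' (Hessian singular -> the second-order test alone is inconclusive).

Compute the Hessian H = grad^2 f:
  H = [[5, 1], [1, 4]]
Verify stationarity: grad f(x*) = H x* + g = (0, 0).
Eigenvalues of H: 3.382, 5.618.
Both eigenvalues > 0, so H is positive definite -> x* is a strict local min.

min


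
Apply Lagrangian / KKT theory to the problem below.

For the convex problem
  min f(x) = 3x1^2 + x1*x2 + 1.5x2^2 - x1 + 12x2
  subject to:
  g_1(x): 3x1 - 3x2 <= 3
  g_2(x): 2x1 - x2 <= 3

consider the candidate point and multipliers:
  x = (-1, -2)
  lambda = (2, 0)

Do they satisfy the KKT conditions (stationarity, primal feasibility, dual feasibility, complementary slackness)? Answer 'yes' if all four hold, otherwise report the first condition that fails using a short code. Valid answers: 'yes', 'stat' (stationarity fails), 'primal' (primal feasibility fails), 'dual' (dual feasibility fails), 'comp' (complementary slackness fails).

Gradient of f: grad f(x) = Q x + c = (-9, 5)
Constraint values g_i(x) = a_i^T x - b_i:
  g_1((-1, -2)) = 0
  g_2((-1, -2)) = -3
Stationarity residual: grad f(x) + sum_i lambda_i a_i = (-3, -1)
  -> stationarity FAILS
Primal feasibility (all g_i <= 0): OK
Dual feasibility (all lambda_i >= 0): OK
Complementary slackness (lambda_i * g_i(x) = 0 for all i): OK

Verdict: the first failing condition is stationarity -> stat.

stat


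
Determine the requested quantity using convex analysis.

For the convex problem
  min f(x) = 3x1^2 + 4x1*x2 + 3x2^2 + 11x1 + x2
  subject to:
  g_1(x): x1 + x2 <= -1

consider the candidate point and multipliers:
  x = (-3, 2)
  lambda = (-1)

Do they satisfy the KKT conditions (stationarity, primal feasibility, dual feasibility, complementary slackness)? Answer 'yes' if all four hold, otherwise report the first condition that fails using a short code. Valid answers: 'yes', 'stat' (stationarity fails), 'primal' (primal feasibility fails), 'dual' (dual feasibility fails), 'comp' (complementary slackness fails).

Gradient of f: grad f(x) = Q x + c = (1, 1)
Constraint values g_i(x) = a_i^T x - b_i:
  g_1((-3, 2)) = 0
Stationarity residual: grad f(x) + sum_i lambda_i a_i = (0, 0)
  -> stationarity OK
Primal feasibility (all g_i <= 0): OK
Dual feasibility (all lambda_i >= 0): FAILS
Complementary slackness (lambda_i * g_i(x) = 0 for all i): OK

Verdict: the first failing condition is dual_feasibility -> dual.

dual


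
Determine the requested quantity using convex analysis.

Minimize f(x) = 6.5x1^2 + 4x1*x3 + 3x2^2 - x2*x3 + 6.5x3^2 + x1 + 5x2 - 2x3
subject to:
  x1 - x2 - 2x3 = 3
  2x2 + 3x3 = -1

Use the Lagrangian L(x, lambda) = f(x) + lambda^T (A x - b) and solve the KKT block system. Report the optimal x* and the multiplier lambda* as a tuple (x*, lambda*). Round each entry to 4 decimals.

Form the Lagrangian:
  L(x, lambda) = (1/2) x^T Q x + c^T x + lambda^T (A x - b)
Stationarity (grad_x L = 0): Q x + c + A^T lambda = 0.
Primal feasibility: A x = b.

This gives the KKT block system:
  [ Q   A^T ] [ x     ]   [-c ]
  [ A    0  ] [ lambda ] = [ b ]

Solving the linear system:
  x*      = (2.1973, 0.4082, -0.6054)
  lambda* = (-27.1429, -17.5986)
  f(x*)   = 34.6395

x* = (2.1973, 0.4082, -0.6054), lambda* = (-27.1429, -17.5986)


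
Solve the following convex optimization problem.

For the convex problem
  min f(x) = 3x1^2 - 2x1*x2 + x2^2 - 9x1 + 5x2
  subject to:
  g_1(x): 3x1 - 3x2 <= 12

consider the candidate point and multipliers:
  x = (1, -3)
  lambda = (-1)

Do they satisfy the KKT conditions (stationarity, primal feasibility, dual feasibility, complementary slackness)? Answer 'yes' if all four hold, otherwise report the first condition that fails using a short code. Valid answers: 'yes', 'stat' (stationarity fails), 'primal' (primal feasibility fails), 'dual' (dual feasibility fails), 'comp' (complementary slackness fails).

Gradient of f: grad f(x) = Q x + c = (3, -3)
Constraint values g_i(x) = a_i^T x - b_i:
  g_1((1, -3)) = 0
Stationarity residual: grad f(x) + sum_i lambda_i a_i = (0, 0)
  -> stationarity OK
Primal feasibility (all g_i <= 0): OK
Dual feasibility (all lambda_i >= 0): FAILS
Complementary slackness (lambda_i * g_i(x) = 0 for all i): OK

Verdict: the first failing condition is dual_feasibility -> dual.

dual


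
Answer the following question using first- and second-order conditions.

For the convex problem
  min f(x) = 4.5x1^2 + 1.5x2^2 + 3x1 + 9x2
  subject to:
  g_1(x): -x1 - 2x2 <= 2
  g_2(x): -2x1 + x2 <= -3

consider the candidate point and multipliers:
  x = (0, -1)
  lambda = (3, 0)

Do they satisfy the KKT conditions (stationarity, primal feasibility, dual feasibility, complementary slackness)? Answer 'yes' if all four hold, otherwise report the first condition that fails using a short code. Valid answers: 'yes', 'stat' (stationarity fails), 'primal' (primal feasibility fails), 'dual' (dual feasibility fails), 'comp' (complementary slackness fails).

Gradient of f: grad f(x) = Q x + c = (3, 6)
Constraint values g_i(x) = a_i^T x - b_i:
  g_1((0, -1)) = 0
  g_2((0, -1)) = 2
Stationarity residual: grad f(x) + sum_i lambda_i a_i = (0, 0)
  -> stationarity OK
Primal feasibility (all g_i <= 0): FAILS
Dual feasibility (all lambda_i >= 0): OK
Complementary slackness (lambda_i * g_i(x) = 0 for all i): OK

Verdict: the first failing condition is primal_feasibility -> primal.

primal


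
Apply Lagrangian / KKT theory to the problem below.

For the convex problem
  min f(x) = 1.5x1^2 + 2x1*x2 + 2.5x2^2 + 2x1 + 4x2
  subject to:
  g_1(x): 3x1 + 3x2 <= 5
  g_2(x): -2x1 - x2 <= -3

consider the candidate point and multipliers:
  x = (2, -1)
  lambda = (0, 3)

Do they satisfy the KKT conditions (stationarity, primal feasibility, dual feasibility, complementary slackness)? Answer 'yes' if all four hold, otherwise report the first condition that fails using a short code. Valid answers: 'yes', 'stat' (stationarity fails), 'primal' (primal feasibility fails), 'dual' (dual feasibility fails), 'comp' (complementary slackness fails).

Gradient of f: grad f(x) = Q x + c = (6, 3)
Constraint values g_i(x) = a_i^T x - b_i:
  g_1((2, -1)) = -2
  g_2((2, -1)) = 0
Stationarity residual: grad f(x) + sum_i lambda_i a_i = (0, 0)
  -> stationarity OK
Primal feasibility (all g_i <= 0): OK
Dual feasibility (all lambda_i >= 0): OK
Complementary slackness (lambda_i * g_i(x) = 0 for all i): OK

Verdict: yes, KKT holds.

yes
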